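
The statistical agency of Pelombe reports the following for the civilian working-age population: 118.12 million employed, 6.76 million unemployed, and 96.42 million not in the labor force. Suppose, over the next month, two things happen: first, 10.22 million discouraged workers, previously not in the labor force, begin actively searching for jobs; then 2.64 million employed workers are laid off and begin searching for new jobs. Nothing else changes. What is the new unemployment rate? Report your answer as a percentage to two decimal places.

Initially, labor force = 118.12 + 6.76 = 124.88 million, so u = 6.76/124.88 = 5.41%.
After the first change, unemployed and labor force both rise by 10.22 → E = 118.12, U = 16.98, labor force = 135.10 million.
After the second change, employed falls and unemployed rises by 2.64; labor force unchanged → E = 115.48, U = 19.62, labor force = 135.10 million.
New unemployment rate = 19.62 / 135.10 = 14.52%.

New unemployment rate ≈ 14.52%.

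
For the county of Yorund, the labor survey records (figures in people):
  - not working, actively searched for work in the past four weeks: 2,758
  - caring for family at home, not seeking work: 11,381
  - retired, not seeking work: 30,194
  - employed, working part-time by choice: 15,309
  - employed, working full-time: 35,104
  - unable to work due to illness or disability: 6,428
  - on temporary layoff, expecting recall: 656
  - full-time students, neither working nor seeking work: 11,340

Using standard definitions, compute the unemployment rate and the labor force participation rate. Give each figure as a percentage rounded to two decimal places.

Unemployment rate ≈ 6.34%; labor force participation rate ≈ 47.56%.

Employed = 15,309 + 35,104 = 50,413.
Unemployed = 2,758 + 656 = 3,414 (jobless and actively searching, or on temporary layoff).
Labor force = 50,413 + 3,414 = 53,827.
Not in labor force = 11,381 + 30,194 + 6,428 + 11,340 = 59,343 (those not working and not actively searching are outside the labor force).
Civilian working-age population = 53,827 + 59,343 = 113,170.
Unemployment rate = 3,414 / 53,827 = 6.34%.
Labor force participation rate = 53,827 / 113,170 = 47.56%.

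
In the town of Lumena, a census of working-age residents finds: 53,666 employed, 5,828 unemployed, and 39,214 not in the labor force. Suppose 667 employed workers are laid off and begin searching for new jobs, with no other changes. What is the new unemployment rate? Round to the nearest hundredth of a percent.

Initially, labor force = 53,666 + 5,828 = 59,494, so u = 5,828/59,494 = 9.80%.
After the change, employed falls and unemployed rises by 667; labor force unchanged → E = 52,999, U = 6,495, labor force = 59,494.
New unemployment rate = 6,495 / 59,494 = 10.92%.

New unemployment rate ≈ 10.92%.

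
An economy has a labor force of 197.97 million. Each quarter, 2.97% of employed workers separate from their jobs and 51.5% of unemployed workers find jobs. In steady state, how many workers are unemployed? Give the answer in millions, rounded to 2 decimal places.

Steady-state unemployment rate u* = s/(s+f) = 2.97/(2.97+51.5) = 0.054525.
Unemployed = u* × labor force = 0.054525 × 197.97 ≈ 10.79 million.

About 10.79 million are unemployed in steady state.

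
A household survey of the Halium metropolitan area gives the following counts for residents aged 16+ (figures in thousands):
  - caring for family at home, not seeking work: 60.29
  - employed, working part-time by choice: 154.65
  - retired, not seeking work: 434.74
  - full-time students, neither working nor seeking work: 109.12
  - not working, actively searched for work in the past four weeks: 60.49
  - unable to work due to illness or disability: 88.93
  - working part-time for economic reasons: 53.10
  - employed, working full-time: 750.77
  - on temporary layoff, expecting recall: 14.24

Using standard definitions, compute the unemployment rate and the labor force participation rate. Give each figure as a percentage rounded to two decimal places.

Unemployment rate ≈ 7.23%; labor force participation rate ≈ 59.85%.

Employed = 154.65 + 53.10 + 750.77 = 958.52 thousand (anyone who worked, including part-time for economic reasons, counts as employed).
Unemployed = 60.49 + 14.24 = 74.73 thousand (jobless and actively searching, or on temporary layoff).
Labor force = 958.52 + 74.73 = 1,033.25 thousand.
Not in labor force = 60.29 + 434.74 + 109.12 + 88.93 = 693.08 thousand (those not working and not actively searching are outside the labor force).
Civilian working-age population = 1,033.25 + 693.08 = 1,726.33 thousand.
Unemployment rate = 74.73 / 1,033.25 = 7.23%.
Labor force participation rate = 1,033.25 / 1,726.33 = 59.85%.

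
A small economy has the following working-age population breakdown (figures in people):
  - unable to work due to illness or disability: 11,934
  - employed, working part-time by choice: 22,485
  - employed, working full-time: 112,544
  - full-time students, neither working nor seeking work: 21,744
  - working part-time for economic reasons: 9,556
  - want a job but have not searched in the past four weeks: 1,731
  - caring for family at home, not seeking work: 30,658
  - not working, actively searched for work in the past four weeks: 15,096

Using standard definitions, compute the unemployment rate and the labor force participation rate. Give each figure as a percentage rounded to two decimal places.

Unemployment rate ≈ 9.45%; labor force participation rate ≈ 70.73%.

Employed = 22,485 + 112,544 + 9,556 = 144,585 (anyone who worked, including part-time for economic reasons, counts as employed).
Unemployed = 15,096.
Labor force = 144,585 + 15,096 = 159,681.
Not in labor force = 11,934 + 21,744 + 1,731 + 30,658 = 66,067 (those not working and not actively searching are outside the labor force — including those who want a job but have given up searching).
Civilian working-age population = 159,681 + 66,067 = 225,748.
Unemployment rate = 15,096 / 159,681 = 9.45%.
Labor force participation rate = 159,681 / 225,748 = 70.73%.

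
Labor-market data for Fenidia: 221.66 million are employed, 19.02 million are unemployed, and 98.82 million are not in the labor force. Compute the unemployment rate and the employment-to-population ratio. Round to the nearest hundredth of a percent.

Labor force = employed + unemployed = 221.66 + 19.02 = 240.68 million.
Working-age population = 240.68 + 98.82 = 339.50 million.
Unemployment rate = 19.02 / 240.68 = 7.90%.
Employment-population ratio = 221.66 / 339.50 = 65.29%.

Unemployment rate ≈ 7.90%; employment-population ratio ≈ 65.29%.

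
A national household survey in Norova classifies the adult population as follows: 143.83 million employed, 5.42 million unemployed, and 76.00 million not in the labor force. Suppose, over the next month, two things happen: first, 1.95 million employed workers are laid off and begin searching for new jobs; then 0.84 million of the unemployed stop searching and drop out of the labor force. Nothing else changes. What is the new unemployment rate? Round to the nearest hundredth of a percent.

New unemployment rate ≈ 4.40%.

Initially, labor force = 143.83 + 5.42 = 149.25 million, so u = 5.42/149.25 = 3.63%.
After the first change, employed falls and unemployed rises by 1.95; labor force unchanged → E = 141.88, U = 7.37, labor force = 149.25 million.
After the second change, unemployed and labor force both fall by 0.84 → E = 141.88, U = 6.53, labor force = 148.41 million.
New unemployment rate = 6.53 / 148.41 = 4.40%.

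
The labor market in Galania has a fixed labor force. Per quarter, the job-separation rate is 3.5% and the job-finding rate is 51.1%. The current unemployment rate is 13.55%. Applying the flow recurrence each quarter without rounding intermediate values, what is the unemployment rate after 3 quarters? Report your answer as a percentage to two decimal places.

Unemployment rate after three quarters ≈ 7.08%.

With a fixed labor force, u_{t+1} = u_t + s·(1−u_t) − f·u_t = u_t·(1−s−f) + s.
Here 1−s−f = 0.454 and s = 0.035.
u_1 = 0.135500 × 0.454 + 0.035 = 0.096517.
u_2 = 0.096517 × 0.454 + 0.035 = 0.078819.
u_3 = 0.078819 × 0.454 + 0.035 = 0.070784.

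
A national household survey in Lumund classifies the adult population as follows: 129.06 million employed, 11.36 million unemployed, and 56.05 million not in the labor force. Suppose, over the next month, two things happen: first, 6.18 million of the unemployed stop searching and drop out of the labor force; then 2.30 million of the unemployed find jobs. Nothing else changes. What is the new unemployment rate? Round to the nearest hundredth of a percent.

New unemployment rate ≈ 2.15%.

Initially, labor force = 129.06 + 11.36 = 140.42 million, so u = 11.36/140.42 = 8.09%.
After the first change, unemployed and labor force both fall by 6.18 → E = 129.06, U = 5.18, labor force = 134.24 million.
After the second change, unemployed falls and employed rises by 2.30; labor force unchanged → E = 131.36, U = 2.88, labor force = 134.24 million.
New unemployment rate = 2.88 / 134.24 = 2.15%.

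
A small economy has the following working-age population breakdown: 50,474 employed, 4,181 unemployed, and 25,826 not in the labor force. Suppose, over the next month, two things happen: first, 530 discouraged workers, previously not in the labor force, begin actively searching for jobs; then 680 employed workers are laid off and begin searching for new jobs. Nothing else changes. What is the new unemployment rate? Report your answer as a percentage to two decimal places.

New unemployment rate ≈ 9.77%.

Initially, labor force = 50,474 + 4,181 = 54,655, so u = 4,181/54,655 = 7.65%.
After the first change, unemployed and labor force both rise by 530 → E = 50,474, U = 4,711, labor force = 55,185.
After the second change, employed falls and unemployed rises by 680; labor force unchanged → E = 49,794, U = 5,391, labor force = 55,185.
New unemployment rate = 5,391 / 55,185 = 9.77%.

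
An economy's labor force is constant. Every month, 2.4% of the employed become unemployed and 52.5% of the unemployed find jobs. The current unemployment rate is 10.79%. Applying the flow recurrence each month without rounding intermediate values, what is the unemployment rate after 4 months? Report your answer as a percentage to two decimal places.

Unemployment rate after four months ≈ 4.64%.

With a fixed labor force, u_{t+1} = u_t + s·(1−u_t) − f·u_t = u_t·(1−s−f) + s.
Here 1−s−f = 0.451 and s = 0.024.
u_1 = 0.107900 × 0.451 + 0.024 = 0.072663.
u_2 = 0.072663 × 0.451 + 0.024 = 0.056771.
u_3 = 0.056771 × 0.451 + 0.024 = 0.049604.
u_4 = 0.049604 × 0.451 + 0.024 = 0.046371.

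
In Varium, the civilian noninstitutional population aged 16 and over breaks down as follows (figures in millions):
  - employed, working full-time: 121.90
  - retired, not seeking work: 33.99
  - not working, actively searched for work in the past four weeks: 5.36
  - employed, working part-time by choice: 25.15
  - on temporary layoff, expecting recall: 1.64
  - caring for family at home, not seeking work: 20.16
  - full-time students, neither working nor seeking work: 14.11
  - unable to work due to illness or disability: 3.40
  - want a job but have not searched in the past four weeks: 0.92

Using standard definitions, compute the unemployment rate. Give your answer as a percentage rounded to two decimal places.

Unemployment rate ≈ 4.54%.

Employed = 121.90 + 25.15 = 147.05 million.
Unemployed = 5.36 + 1.64 = 7.00 million (jobless and actively searching, or on temporary layoff).
Labor force = 147.05 + 7.00 = 154.05 million.
Unemployment rate = 7.00 / 154.05 = 4.54%.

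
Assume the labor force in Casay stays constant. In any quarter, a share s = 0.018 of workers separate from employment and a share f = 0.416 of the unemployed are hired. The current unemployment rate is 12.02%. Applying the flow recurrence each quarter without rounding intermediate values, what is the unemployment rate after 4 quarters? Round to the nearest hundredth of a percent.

With a fixed labor force, u_{t+1} = u_t + s·(1−u_t) − f·u_t = u_t·(1−s−f) + s.
Here 1−s−f = 0.566 and s = 0.018.
u_1 = 0.120200 × 0.566 + 0.018 = 0.086033.
u_2 = 0.086033 × 0.566 + 0.018 = 0.066695.
u_3 = 0.066695 × 0.566 + 0.018 = 0.055749.
u_4 = 0.055749 × 0.566 + 0.018 = 0.049554.

Unemployment rate after four quarters ≈ 4.96%.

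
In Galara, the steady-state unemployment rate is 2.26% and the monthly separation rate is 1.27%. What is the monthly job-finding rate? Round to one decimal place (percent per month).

Job-finding rate ≈ 54.9% per month.

From u* = s/(s+f): f = s·(1−u)/u.
f = 1.27 × (1 − 0.0226) / 0.0226 = 1.2413 / 0.0226 ≈ 54.9% per month.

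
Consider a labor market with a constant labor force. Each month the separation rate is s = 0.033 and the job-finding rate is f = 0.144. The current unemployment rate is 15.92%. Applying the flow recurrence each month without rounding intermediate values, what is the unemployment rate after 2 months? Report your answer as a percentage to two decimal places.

Unemployment rate after two months ≈ 16.80%.

With a fixed labor force, u_{t+1} = u_t + s·(1−u_t) − f·u_t = u_t·(1−s−f) + s.
Here 1−s−f = 0.823 and s = 0.033.
u_1 = 0.159200 × 0.823 + 0.033 = 0.164022.
u_2 = 0.164022 × 0.823 + 0.033 = 0.167990.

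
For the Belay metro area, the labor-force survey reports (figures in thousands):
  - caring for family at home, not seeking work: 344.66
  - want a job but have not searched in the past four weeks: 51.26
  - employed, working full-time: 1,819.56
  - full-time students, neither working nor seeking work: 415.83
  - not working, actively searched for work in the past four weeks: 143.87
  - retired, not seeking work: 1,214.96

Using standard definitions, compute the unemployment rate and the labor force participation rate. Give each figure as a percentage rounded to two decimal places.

Unemployment rate ≈ 7.33%; labor force participation rate ≈ 49.21%.

Employed = 1,819.56 thousand.
Unemployed = 143.87 thousand.
Labor force = 1,819.56 + 143.87 = 1,963.43 thousand.
Not in labor force = 344.66 + 51.26 + 415.83 + 1,214.96 = 2,026.71 thousand (those not working and not actively searching are outside the labor force — including those who want a job but have given up searching).
Civilian working-age population = 1,963.43 + 2,026.71 = 3,990.14 thousand.
Unemployment rate = 143.87 / 1,963.43 = 7.33%.
Labor force participation rate = 1,963.43 / 3,990.14 = 49.21%.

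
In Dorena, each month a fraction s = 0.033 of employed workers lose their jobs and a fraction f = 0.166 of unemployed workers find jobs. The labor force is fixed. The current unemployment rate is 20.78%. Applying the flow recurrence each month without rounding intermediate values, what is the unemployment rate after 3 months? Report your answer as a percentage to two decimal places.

With a fixed labor force, u_{t+1} = u_t + s·(1−u_t) − f·u_t = u_t·(1−s−f) + s.
Here 1−s−f = 0.801 and s = 0.033.
u_1 = 0.207800 × 0.801 + 0.033 = 0.199448.
u_2 = 0.199448 × 0.801 + 0.033 = 0.192758.
u_3 = 0.192758 × 0.801 + 0.033 = 0.187399.

Unemployment rate after three months ≈ 18.74%.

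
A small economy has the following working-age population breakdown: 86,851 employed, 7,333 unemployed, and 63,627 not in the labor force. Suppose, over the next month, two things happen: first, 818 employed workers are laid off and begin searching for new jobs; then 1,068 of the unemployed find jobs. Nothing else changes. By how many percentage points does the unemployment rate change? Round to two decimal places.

Initially, labor force = 86,851 + 7,333 = 94,184, so u = 7,333/94,184 = 7.79%.
After the first change, employed falls and unemployed rises by 818; labor force unchanged → E = 86,033, U = 8,151, labor force = 94,184.
After the second change, unemployed falls and employed rises by 1,068; labor force unchanged → E = 87,101, U = 7,083, labor force = 94,184.
New unemployment rate = 7,083 / 94,184 = 7.52%.
Change = 7.52% − 7.79% = −0.27 percentage points.

The unemployment rate changes by −0.27 percentage points.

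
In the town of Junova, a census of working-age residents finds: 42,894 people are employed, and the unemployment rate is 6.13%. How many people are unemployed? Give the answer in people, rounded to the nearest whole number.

About 2,801 are unemployed.

Let U be the number unemployed. The labor force is E + U, and U/(E+U) = 0.0613.
So U = 0.0613 × 42,894 / (1 − 0.0613) = 2629.40 / 0.9387 ≈ 2,801.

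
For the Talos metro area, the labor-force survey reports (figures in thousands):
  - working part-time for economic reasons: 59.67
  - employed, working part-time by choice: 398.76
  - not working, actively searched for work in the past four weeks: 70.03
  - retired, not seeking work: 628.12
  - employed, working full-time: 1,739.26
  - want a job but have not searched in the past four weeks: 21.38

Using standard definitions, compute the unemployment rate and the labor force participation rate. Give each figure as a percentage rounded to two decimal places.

Unemployment rate ≈ 3.09%; labor force participation rate ≈ 77.74%.

Employed = 59.67 + 398.76 + 1,739.26 = 2,197.69 thousand (anyone who worked, including part-time for economic reasons, counts as employed).
Unemployed = 70.03 thousand.
Labor force = 2,197.69 + 70.03 = 2,267.72 thousand.
Not in labor force = 628.12 + 21.38 = 649.50 thousand (those not working and not actively searching are outside the labor force — including those who want a job but have given up searching).
Civilian working-age population = 2,267.72 + 649.50 = 2,917.22 thousand.
Unemployment rate = 70.03 / 2,267.72 = 3.09%.
Labor force participation rate = 2,267.72 / 2,917.22 = 77.74%.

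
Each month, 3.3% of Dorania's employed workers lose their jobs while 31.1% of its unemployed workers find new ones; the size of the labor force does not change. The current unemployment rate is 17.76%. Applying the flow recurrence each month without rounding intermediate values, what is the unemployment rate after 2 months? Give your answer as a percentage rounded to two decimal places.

With a fixed labor force, u_{t+1} = u_t + s·(1−u_t) − f·u_t = u_t·(1−s−f) + s.
Here 1−s−f = 0.656 and s = 0.033.
u_1 = 0.177600 × 0.656 + 0.033 = 0.149506.
u_2 = 0.149506 × 0.656 + 0.033 = 0.131076.

Unemployment rate after two months ≈ 13.11%.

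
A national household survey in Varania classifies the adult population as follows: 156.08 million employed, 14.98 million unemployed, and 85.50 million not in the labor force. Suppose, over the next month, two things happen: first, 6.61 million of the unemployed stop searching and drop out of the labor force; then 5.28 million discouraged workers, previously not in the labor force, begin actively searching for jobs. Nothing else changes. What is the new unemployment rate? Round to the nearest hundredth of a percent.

New unemployment rate ≈ 8.04%.

Initially, labor force = 156.08 + 14.98 = 171.06 million, so u = 14.98/171.06 = 8.76%.
After the first change, unemployed and labor force both fall by 6.61 → E = 156.08, U = 8.37, labor force = 164.45 million.
After the second change, unemployed and labor force both rise by 5.28 → E = 156.08, U = 13.65, labor force = 169.73 million.
New unemployment rate = 13.65 / 169.73 = 8.04%.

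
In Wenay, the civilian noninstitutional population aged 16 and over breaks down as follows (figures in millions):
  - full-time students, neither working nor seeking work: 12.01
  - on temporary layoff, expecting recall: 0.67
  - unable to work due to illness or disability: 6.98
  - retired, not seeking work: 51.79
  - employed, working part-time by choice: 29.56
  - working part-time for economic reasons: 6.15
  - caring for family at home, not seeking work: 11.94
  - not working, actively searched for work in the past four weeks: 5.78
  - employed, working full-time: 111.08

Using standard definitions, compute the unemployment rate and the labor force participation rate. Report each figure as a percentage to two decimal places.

Employed = 29.56 + 6.15 + 111.08 = 146.79 million (anyone who worked, including part-time for economic reasons, counts as employed).
Unemployed = 0.67 + 5.78 = 6.45 million (jobless and actively searching, or on temporary layoff).
Labor force = 146.79 + 6.45 = 153.24 million.
Not in labor force = 12.01 + 6.98 + 51.79 + 11.94 = 82.72 million (those not working and not actively searching are outside the labor force).
Civilian working-age population = 153.24 + 82.72 = 235.96 million.
Unemployment rate = 6.45 / 153.24 = 4.21%.
Labor force participation rate = 153.24 / 235.96 = 64.94%.

Unemployment rate ≈ 4.21%; labor force participation rate ≈ 64.94%.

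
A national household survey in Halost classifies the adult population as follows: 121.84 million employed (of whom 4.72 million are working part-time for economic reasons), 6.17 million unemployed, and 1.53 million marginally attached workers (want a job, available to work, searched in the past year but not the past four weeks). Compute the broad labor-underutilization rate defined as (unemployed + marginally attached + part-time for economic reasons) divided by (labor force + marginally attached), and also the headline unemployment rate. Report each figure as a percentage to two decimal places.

Labor force = 121.84 + 6.17 = 128.01 million.
Numerator = 6.17 + 1.53 + 4.72 = 12.42 million.
Denominator = 128.01 + 1.53 = 129.54 million.
Broad rate = 12.42 / 129.54 = 9.59%.
Headline unemployment rate = 6.17 / 128.01 = 4.82%.

Broad underutilization rate ≈ 9.59%; headline unemployment rate ≈ 4.82%.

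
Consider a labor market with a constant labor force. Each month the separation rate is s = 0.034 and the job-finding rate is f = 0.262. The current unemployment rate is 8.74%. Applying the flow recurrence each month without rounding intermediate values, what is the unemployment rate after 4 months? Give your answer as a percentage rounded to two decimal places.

With a fixed labor force, u_{t+1} = u_t + s·(1−u_t) − f·u_t = u_t·(1−s−f) + s.
Here 1−s−f = 0.704 and s = 0.034.
u_1 = 0.087400 × 0.704 + 0.034 = 0.095530.
u_2 = 0.095530 × 0.704 + 0.034 = 0.101253.
u_3 = 0.101253 × 0.704 + 0.034 = 0.105282.
u_4 = 0.105282 × 0.704 + 0.034 = 0.108119.

Unemployment rate after four months ≈ 10.81%.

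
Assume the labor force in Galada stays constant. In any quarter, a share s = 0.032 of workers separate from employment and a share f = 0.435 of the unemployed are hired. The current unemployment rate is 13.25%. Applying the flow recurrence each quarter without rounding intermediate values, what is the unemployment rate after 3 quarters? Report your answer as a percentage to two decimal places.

Unemployment rate after three quarters ≈ 7.82%.

With a fixed labor force, u_{t+1} = u_t + s·(1−u_t) − f·u_t = u_t·(1−s−f) + s.
Here 1−s−f = 0.533 and s = 0.032.
u_1 = 0.132500 × 0.533 + 0.032 = 0.102623.
u_2 = 0.102623 × 0.533 + 0.032 = 0.086698.
u_3 = 0.086698 × 0.533 + 0.032 = 0.078210.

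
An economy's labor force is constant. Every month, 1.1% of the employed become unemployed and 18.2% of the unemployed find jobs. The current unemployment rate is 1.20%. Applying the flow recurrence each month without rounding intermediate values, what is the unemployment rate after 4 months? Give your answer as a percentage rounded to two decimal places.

Unemployment rate after four months ≈ 3.79%.

With a fixed labor force, u_{t+1} = u_t + s·(1−u_t) − f·u_t = u_t·(1−s−f) + s.
Here 1−s−f = 0.807 and s = 0.011.
u_1 = 0.012000 × 0.807 + 0.011 = 0.020684.
u_2 = 0.020684 × 0.807 + 0.011 = 0.027692.
u_3 = 0.027692 × 0.807 + 0.011 = 0.033347.
u_4 = 0.033347 × 0.807 + 0.011 = 0.037911.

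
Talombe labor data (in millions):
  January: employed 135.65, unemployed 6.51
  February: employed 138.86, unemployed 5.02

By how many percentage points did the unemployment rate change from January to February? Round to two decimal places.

January: labor force = 135.65 + 6.51 = 142.16; u = 6.51/142.16 = 4.58%.
February: labor force = 138.86 + 5.02 = 143.88; u = 5.02/143.88 = 3.49%.
Change = 3.49% − 4.58% = −1.09 pp.

The unemployment rate changed by −1.09 percentage points.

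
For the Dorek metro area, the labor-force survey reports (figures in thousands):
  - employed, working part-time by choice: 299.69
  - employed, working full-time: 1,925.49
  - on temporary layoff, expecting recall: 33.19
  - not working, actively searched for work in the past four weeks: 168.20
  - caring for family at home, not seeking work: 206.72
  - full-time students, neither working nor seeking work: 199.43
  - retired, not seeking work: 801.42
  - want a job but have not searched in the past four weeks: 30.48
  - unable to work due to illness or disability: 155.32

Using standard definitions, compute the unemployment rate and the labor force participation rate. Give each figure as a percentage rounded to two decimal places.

Employed = 299.69 + 1,925.49 = 2,225.18 thousand.
Unemployed = 33.19 + 168.20 = 201.39 thousand (jobless and actively searching, or on temporary layoff).
Labor force = 2,225.18 + 201.39 = 2,426.57 thousand.
Not in labor force = 206.72 + 199.43 + 801.42 + 30.48 + 155.32 = 1,393.37 thousand (those not working and not actively searching are outside the labor force — including those who want a job but have given up searching).
Civilian working-age population = 2,426.57 + 1,393.37 = 3,819.94 thousand.
Unemployment rate = 201.39 / 2,426.57 = 8.30%.
Labor force participation rate = 2,426.57 / 3,819.94 = 63.52%.

Unemployment rate ≈ 8.30%; labor force participation rate ≈ 63.52%.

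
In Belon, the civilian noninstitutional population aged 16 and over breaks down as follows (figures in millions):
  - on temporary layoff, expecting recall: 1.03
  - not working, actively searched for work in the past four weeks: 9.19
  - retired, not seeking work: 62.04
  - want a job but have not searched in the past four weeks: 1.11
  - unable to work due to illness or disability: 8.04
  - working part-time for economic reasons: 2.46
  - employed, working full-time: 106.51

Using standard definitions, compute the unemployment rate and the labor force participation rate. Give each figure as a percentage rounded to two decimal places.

Employed = 2.46 + 106.51 = 108.97 million (anyone who worked, including part-time for economic reasons, counts as employed).
Unemployed = 1.03 + 9.19 = 10.22 million (jobless and actively searching, or on temporary layoff).
Labor force = 108.97 + 10.22 = 119.19 million.
Not in labor force = 62.04 + 1.11 + 8.04 = 71.19 million (those not working and not actively searching are outside the labor force — including those who want a job but have given up searching).
Civilian working-age population = 119.19 + 71.19 = 190.38 million.
Unemployment rate = 10.22 / 119.19 = 8.57%.
Labor force participation rate = 119.19 / 190.38 = 62.61%.

Unemployment rate ≈ 8.57%; labor force participation rate ≈ 62.61%.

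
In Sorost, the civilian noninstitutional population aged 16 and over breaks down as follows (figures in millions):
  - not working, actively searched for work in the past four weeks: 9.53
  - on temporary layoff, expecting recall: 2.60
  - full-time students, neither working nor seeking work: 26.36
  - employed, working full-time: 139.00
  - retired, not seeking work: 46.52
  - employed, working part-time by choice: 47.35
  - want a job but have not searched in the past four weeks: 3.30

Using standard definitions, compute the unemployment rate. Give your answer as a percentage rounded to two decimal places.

Unemployment rate ≈ 6.11%.

Employed = 139.00 + 47.35 = 186.35 million.
Unemployed = 9.53 + 2.60 = 12.13 million (jobless and actively searching, or on temporary layoff).
Labor force = 186.35 + 12.13 = 198.48 million.
Unemployment rate = 12.13 / 198.48 = 6.11%.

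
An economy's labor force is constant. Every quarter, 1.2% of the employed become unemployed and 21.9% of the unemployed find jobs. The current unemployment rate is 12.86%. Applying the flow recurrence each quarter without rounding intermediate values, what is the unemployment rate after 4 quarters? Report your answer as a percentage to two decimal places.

Unemployment rate after four quarters ≈ 7.88%.

With a fixed labor force, u_{t+1} = u_t + s·(1−u_t) − f·u_t = u_t·(1−s−f) + s.
Here 1−s−f = 0.769 and s = 0.012.
u_1 = 0.128600 × 0.769 + 0.012 = 0.110893.
u_2 = 0.110893 × 0.769 + 0.012 = 0.097277.
u_3 = 0.097277 × 0.769 + 0.012 = 0.086806.
u_4 = 0.086806 × 0.769 + 0.012 = 0.078754.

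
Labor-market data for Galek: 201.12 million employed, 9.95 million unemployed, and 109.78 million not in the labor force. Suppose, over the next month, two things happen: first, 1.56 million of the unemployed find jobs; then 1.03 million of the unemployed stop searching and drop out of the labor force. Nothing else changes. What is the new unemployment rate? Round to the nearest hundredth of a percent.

New unemployment rate ≈ 3.50%.

Initially, labor force = 201.12 + 9.95 = 211.07 million, so u = 9.95/211.07 = 4.71%.
After the first change, unemployed falls and employed rises by 1.56; labor force unchanged → E = 202.68, U = 8.39, labor force = 211.07 million.
After the second change, unemployed and labor force both fall by 1.03 → E = 202.68, U = 7.36, labor force = 210.04 million.
New unemployment rate = 7.36 / 210.04 = 3.50%.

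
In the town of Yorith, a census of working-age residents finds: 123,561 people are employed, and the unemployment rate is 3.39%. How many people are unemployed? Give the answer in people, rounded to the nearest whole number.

Let U be the number unemployed. The labor force is E + U, and U/(E+U) = 0.0339.
So U = 0.0339 × 123,561 / (1 − 0.0339) = 4188.72 / 0.9661 ≈ 4,336.

About 4,336 are unemployed.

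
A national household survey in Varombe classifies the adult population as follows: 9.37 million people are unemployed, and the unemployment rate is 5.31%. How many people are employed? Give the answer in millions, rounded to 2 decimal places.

Labor force = U / u = 9.37 / 0.0531 ≈ 176.46 million.
Employed = labor force − unemployed = 176.46 − 9.37 = 167.09 million.

About 167.09 million are employed.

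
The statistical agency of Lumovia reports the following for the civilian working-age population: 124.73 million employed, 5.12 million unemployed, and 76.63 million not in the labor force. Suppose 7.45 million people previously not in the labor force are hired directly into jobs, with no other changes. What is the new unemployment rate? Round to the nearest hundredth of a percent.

Initially, labor force = 124.73 + 5.12 = 129.85 million, so u = 5.12/129.85 = 3.94%.
After the change, employed and labor force both rise by 7.45; unemployed unchanged → E = 132.18, U = 5.12, labor force = 137.30 million.
New unemployment rate = 5.12 / 137.30 = 3.73%.

New unemployment rate ≈ 3.73%.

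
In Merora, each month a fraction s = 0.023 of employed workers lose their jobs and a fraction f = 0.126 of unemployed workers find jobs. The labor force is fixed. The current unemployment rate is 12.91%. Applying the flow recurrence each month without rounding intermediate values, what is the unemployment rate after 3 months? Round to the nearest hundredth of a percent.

With a fixed labor force, u_{t+1} = u_t + s·(1−u_t) − f·u_t = u_t·(1−s−f) + s.
Here 1−s−f = 0.851 and s = 0.023.
u_1 = 0.129100 × 0.851 + 0.023 = 0.132864.
u_2 = 0.132864 × 0.851 + 0.023 = 0.136067.
u_3 = 0.136067 × 0.851 + 0.023 = 0.138793.

Unemployment rate after three months ≈ 13.88%.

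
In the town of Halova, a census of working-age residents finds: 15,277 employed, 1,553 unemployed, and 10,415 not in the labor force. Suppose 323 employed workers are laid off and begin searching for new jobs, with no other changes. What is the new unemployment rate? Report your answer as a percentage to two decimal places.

New unemployment rate ≈ 11.15%.

Initially, labor force = 15,277 + 1,553 = 16,830, so u = 1,553/16,830 = 9.23%.
After the change, employed falls and unemployed rises by 323; labor force unchanged → E = 14,954, U = 1,876, labor force = 16,830.
New unemployment rate = 1,876 / 16,830 = 11.15%.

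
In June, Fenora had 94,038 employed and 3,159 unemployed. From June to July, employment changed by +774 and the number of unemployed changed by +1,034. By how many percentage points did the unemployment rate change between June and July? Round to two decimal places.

The unemployment rate changed by +0.99 percentage points.

June: labor force = 94,038 + 3,159 = 97,197; u = 3,159/97,197 = 3.25%.
July: labor force = 94,812 + 4,193 = 99,005; u = 4,193/99,005 = 4.24%.
Change = 4.24% − 3.25% = +0.99 pp.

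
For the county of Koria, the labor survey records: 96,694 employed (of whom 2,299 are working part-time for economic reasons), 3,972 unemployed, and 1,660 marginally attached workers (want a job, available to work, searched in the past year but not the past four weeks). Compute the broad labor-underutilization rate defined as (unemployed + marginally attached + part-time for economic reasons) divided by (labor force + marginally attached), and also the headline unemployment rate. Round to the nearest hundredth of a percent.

Broad underutilization rate ≈ 7.75%; headline unemployment rate ≈ 3.95%.

Labor force = 96,694 + 3,972 = 100,666.
Numerator = 3,972 + 1,660 + 2,299 = 7,931.
Denominator = 100,666 + 1,660 = 102,326.
Broad rate = 7,931 / 102,326 = 7.75%.
Headline unemployment rate = 3,972 / 100,666 = 3.95%.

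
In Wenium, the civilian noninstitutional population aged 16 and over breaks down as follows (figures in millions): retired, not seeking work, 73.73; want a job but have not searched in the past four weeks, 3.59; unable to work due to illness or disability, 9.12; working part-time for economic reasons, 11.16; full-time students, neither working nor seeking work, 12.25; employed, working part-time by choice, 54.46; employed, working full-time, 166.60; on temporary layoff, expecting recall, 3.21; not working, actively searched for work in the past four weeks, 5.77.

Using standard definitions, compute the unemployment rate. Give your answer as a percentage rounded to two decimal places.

Unemployment rate ≈ 3.72%.

Employed = 11.16 + 54.46 + 166.60 = 232.22 million (anyone who worked, including part-time for economic reasons, counts as employed).
Unemployed = 3.21 + 5.77 = 8.98 million (jobless and actively searching, or on temporary layoff).
Labor force = 232.22 + 8.98 = 241.20 million.
Unemployment rate = 8.98 / 241.20 = 3.72%.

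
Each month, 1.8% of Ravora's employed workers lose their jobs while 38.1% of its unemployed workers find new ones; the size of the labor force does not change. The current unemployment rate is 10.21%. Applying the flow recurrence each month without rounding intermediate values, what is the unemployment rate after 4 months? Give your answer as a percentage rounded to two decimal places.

With a fixed labor force, u_{t+1} = u_t + s·(1−u_t) − f·u_t = u_t·(1−s−f) + s.
Here 1−s−f = 0.601 and s = 0.018.
u_1 = 0.102100 × 0.601 + 0.018 = 0.079362.
u_2 = 0.079362 × 0.601 + 0.018 = 0.065697.
u_3 = 0.065697 × 0.601 + 0.018 = 0.057484.
u_4 = 0.057484 × 0.601 + 0.018 = 0.052548.

Unemployment rate after four months ≈ 5.25%.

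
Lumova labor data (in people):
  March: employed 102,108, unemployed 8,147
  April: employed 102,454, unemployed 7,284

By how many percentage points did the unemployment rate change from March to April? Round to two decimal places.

The unemployment rate changed by −0.75 percentage points.

March: labor force = 102,108 + 8,147 = 110,255; u = 8,147/110,255 = 7.39%.
April: labor force = 102,454 + 7,284 = 109,738; u = 7,284/109,738 = 6.64%.
Change = 6.64% − 7.39% = −0.75 pp.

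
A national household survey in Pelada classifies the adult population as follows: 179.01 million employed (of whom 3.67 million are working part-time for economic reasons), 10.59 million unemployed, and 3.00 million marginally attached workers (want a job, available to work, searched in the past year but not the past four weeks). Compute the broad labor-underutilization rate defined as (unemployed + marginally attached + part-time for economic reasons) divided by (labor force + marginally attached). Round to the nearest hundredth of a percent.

Labor force = 179.01 + 10.59 = 189.60 million.
Numerator = 10.59 + 3.00 + 3.67 = 17.26 million.
Denominator = 189.60 + 3.00 = 192.60 million.
Broad rate = 17.26 / 192.60 = 8.96%.

Broad underutilization rate ≈ 8.96%.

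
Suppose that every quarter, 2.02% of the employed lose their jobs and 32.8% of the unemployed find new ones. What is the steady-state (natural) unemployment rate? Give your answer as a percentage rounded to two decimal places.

Steady-state unemployment rate ≈ 5.80%.

At steady state the flows balance: s·E = f·U, so U/(E+U) = s/(s+f).
u* = 2.02 / (2.02 + 32.8) = 2.02 / 34.82 = 5.80%.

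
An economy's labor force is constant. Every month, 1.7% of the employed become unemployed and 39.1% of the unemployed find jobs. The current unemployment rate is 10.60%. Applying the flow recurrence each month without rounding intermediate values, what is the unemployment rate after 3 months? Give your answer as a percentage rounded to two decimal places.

Unemployment rate after three months ≈ 5.50%.

With a fixed labor force, u_{t+1} = u_t + s·(1−u_t) − f·u_t = u_t·(1−s−f) + s.
Here 1−s−f = 0.592 and s = 0.017.
u_1 = 0.106000 × 0.592 + 0.017 = 0.079752.
u_2 = 0.079752 × 0.592 + 0.017 = 0.064213.
u_3 = 0.064213 × 0.592 + 0.017 = 0.055014.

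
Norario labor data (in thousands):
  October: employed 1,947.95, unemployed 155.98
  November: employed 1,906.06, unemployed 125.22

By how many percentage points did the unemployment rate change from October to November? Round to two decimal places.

October: labor force = 1,947.95 + 155.98 = 2,103.93; u = 155.98/2,103.93 = 7.41%.
November: labor force = 1,906.06 + 125.22 = 2,031.28; u = 125.22/2,031.28 = 6.16%.
Change = 6.16% − 7.41% = −1.25 pp.

The unemployment rate changed by −1.25 percentage points.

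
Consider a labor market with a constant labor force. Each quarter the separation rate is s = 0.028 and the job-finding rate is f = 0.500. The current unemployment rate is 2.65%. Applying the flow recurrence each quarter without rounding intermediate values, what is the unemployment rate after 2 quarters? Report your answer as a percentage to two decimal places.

With a fixed labor force, u_{t+1} = u_t + s·(1−u_t) − f·u_t = u_t·(1−s−f) + s.
Here 1−s−f = 0.472 and s = 0.028.
u_1 = 0.026500 × 0.472 + 0.028 = 0.040508.
u_2 = 0.040508 × 0.472 + 0.028 = 0.047120.

Unemployment rate after two quarters ≈ 4.71%.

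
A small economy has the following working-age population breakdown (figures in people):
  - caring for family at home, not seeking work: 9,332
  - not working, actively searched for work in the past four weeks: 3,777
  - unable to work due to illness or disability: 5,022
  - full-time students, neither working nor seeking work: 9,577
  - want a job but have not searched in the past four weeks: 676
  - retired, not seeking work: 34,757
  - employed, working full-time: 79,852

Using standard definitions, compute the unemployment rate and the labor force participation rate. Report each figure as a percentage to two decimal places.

Unemployment rate ≈ 4.52%; labor force participation rate ≈ 58.48%.

Employed = 79,852.
Unemployed = 3,777.
Labor force = 79,852 + 3,777 = 83,629.
Not in labor force = 9,332 + 5,022 + 9,577 + 676 + 34,757 = 59,364 (those not working and not actively searching are outside the labor force — including those who want a job but have given up searching).
Civilian working-age population = 83,629 + 59,364 = 142,993.
Unemployment rate = 3,777 / 83,629 = 4.52%.
Labor force participation rate = 83,629 / 142,993 = 58.48%.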